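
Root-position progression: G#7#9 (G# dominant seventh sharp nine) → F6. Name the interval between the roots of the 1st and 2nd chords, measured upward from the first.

diminished 7th

The roots are G# and F.
7 letter names make it a seventh; at 9 semitones (a whole step narrower than major) the quality is diminished.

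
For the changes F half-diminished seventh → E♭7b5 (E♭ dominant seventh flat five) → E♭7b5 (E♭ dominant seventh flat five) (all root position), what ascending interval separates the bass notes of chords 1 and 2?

The roots are F and E♭.
From F to E♭: 10 semitones over a seventh = minor.

minor 7th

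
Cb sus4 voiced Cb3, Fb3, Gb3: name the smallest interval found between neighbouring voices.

Adjacent intervals: Cb3→Fb3 = perfect fourth; Fb3→Gb3 = major second.
The smallest is Fb3 to Gb3, a major second (2 semitones).

M2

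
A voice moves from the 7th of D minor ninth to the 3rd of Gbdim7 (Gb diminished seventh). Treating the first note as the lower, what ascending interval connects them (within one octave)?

D minor ninth has C as its 7th, and Gbdim7 (Gb diminished seventh) has Bbb as its 3rd.
C up to Bbb is 9 semitones, a whole step narrower than a major seventh, so the interval is diminished.

diminished seventh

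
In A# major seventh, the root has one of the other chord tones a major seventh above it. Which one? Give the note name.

The chord tones of A#maj7 are A#–C##–E#–G##.
The root is A#. A major seventh above A# is G##.
G## is the chord's 7th.

G##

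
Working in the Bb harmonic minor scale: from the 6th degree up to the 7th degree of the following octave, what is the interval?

augmented ninth

Bb harmonic minor: Bb C Db Eb F Gb A.
6th degree = Gb; degree 7 (up an octave) = A.
Gb up to A is 15 semitones, a half step wider than a major ninth, so the interval is augmented.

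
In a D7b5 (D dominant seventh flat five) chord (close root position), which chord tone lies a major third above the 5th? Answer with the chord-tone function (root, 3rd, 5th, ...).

7th

Spelling the chord: D, F♯, A♭, C.
The 5th is A♭. A major third above A♭ is C.
C is the chord's 7th.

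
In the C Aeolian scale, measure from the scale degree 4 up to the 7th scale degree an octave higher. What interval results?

The scale runs C D Eb F G Ab Bb.
So we need the interval from F up to Bb.
From F to Bb is 17 semitones, exactly the perfect eleventh.

perfect eleventh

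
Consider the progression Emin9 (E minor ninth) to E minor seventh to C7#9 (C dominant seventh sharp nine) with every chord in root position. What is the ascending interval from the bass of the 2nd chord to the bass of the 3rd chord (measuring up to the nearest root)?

The roots are E and C.
E up to C is 8 semitones, a half step narrower than a major sixth, so the interval is minor.

minor sixth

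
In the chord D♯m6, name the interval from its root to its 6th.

D♯m6: D♯–F♯–A♯–B♯.
Root = D♯; 6th = B♯.
From D♯ to B♯ is 9 semitones, exactly the major sixth.

major sixth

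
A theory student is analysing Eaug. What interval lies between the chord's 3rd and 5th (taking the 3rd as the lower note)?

major third

Eaug (E augmented) is spelled E, G#, B#.
3rd = G#; 5th = B#.
From G# to B# is 4 semitones, exactly the major third.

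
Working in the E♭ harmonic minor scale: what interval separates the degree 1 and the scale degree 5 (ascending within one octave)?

perfect fifth

Spelling the E♭ harmonic minor scale: E♭ F G♭ A♭ B♭ C♭ D.
Degree 1 = E♭; scale degree 5 = B♭.
From E♭ to B♭ is 7 semitones, exactly the perfect fifth.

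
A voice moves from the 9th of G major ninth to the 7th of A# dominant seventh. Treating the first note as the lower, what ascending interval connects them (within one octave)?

The 9th of G major ninth is A; the 7th of A# dominant seventh is G#.
A up to G# spans 7 letter names and 11 semitones — a major seventh.

M7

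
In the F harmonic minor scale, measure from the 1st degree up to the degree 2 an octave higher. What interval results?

F harmonic minor: F G Ab Bb C Db E.
That puts F below G.
F up to G spans 9 letter names and 14 semitones — a major ninth.

M9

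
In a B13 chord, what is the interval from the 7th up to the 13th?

M7

B13: B, D#, F#, A, C#, G#.
The 7th is A and the 13th is G#.
A up to G# spans 7 letter names and 11 semitones — a major seventh.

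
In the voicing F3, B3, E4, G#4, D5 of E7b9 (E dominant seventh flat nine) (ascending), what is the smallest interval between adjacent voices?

Adjacent intervals: F3→B3 = augmented fourth; B3→E4 = perfect fourth; E4→G#4 = major third; G#4→D5 = diminished fifth.
The smallest is E4 to G#4, a major third (4 semitones).

major third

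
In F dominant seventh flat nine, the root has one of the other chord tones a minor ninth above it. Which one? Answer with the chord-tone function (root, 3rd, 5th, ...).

9th

F7b9 (F dominant seventh flat nine) is spelled F A C Eb Gb.
The root is F. A minor ninth above F is Gb.
Gb is the chord's 9th.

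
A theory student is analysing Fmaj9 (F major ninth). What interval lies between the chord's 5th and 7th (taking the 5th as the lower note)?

F major ninth: F, A, C, E, G.
That puts C below E.
Counting 3 letters and 4 half steps from C gives a major third.

major third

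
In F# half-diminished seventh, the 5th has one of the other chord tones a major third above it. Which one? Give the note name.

F# half-diminished seventh: F#, A, C, E.
The 5th is C. A major third above C is E.
E is the chord's 7th.

E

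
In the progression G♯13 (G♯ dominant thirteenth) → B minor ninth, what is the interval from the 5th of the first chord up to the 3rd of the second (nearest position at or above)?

G♯13 (G♯ dominant thirteenth) has D♯ as its 5th, and B minor ninth has D as its 3rd.
D♯ up to D is 11 semitones, a half step narrower than a perfect octave, so the interval is diminished.

diminished octave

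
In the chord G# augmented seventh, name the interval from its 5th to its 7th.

The chord tones of G#aug7 (G# augmented seventh) are G# B# D## F#.
That puts D## below F#.
3 letter names make it a third; at 2 semitones (a whole step narrower than major) the quality is diminished.

diminished 3rd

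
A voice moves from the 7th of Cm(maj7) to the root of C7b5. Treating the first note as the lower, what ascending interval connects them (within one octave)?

minor second

Cm(maj7) has B as its 7th, and C7b5 has C as its root.
2 letter names make it a second; at 1 semitone (a half step narrower than major) the quality is minor.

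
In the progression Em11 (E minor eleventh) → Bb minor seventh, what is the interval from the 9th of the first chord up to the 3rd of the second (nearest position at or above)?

Em11 (E minor eleventh) has F# as its 9th, and Bb minor seventh has Db as its 3rd.
From F# to Db: 7 semitones over a sixth = diminished.

diminished sixth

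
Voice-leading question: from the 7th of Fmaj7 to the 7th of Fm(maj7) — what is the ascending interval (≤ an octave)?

Fmaj7 has E as its 7th, and Fm(maj7) has E as its 7th.
E up to E spans 1 letter names and 0 semitones — a perfect unison.

perfect unison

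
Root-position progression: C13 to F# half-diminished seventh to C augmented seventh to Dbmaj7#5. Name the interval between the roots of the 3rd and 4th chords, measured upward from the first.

minor second

The roots are C and Db.
2 letter names make it a second; at 1 semitone (a half step narrower than major) the quality is minor.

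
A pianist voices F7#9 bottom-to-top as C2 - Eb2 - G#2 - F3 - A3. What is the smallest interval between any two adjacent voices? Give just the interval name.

minor third

Adjacent intervals: C2→Eb2 = minor third; Eb2→G#2 = augmented third; G#2→F3 = diminished seventh; F3→A3 = major third.
The smallest is C2 to Eb2, a minor third (3 semitones).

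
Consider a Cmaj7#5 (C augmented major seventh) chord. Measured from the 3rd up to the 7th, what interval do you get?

Cmaj7#5: C–E–G#–B.
3rd = E; 7th = B.
E up to B spans 5 letter names and 7 semitones — a perfect fifth.

perfect fifth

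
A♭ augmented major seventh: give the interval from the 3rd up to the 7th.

P5

A♭maj7#5 is spelled A♭, C, E, G.
That puts C below G.
From C to G is 7 semitones, exactly the perfect fifth.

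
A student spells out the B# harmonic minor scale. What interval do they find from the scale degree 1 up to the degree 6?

The scale runs B# C## D# E# F## G# A##.
Scale degree 1 = B#; 6th scale degree = G#.
B# up to G# is 8 semitones, a half step narrower than a major sixth, so the interval is minor.

minor 6th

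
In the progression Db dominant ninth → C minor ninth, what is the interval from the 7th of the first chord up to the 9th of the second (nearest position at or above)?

A2

Db dominant ninth has Cb as its 7th, and C minor ninth has D as its 9th.
Cb up to D is 3 semitones, a half step wider than a major second, so the interval is augmented.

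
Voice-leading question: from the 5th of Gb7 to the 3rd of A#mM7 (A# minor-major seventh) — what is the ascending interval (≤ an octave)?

augmented seventh

Gb7 has Db as its 5th, and A#mM7 (A# minor-major seventh) has C# as its 3rd.
7 letter names make it a seventh; at 12 semitones (a half step wider than major) the quality is augmented.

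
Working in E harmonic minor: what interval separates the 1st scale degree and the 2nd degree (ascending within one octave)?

The scale runs E F# G A B C D#.
1st scale degree = E; scale degree 2 = F#.
Counting 2 letters and 2 half steps from E gives a major second.

major second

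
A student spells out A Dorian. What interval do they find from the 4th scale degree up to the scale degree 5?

M2

A dorian: A B C D E F♯ G.
That puts D below E.
Counting 2 letters and 2 half steps from D gives a major second.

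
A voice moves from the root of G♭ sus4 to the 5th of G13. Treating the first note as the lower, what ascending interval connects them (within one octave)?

augmented fifth

G♭ sus4 has G♭ as its root, and G13 has D as its 5th.
G♭ up to D is 8 semitones, a half step wider than a perfect fifth, so the interval is augmented.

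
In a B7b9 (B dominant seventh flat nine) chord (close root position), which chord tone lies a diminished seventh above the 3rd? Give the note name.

B7b9 is spelled B, D#, F#, A, C.
The 3rd is D#. A diminished seventh above D# is C.
C is the chord's 9th.

C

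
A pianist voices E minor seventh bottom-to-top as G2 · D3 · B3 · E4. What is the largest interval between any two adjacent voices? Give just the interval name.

M6

Adjacent intervals: G2→D3 = perfect fifth; D3→B3 = major sixth; B3→E4 = perfect fourth.
The largest is D3 to B3, a major sixth (9 semitones).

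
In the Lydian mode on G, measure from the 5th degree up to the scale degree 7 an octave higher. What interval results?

major tenth

The scale runs G A B C# D E F#.
That puts D below F#.
Counting 10 letters and 16 half steps from D gives a major tenth.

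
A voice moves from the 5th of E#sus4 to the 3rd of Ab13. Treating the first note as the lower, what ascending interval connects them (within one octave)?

The 5th of E#sus4 is B#; the 3rd of Ab13 is C.
From B# to C: 0 semitones over a second = diminished.

diminished second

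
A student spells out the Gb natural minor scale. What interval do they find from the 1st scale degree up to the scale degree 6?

Gb natural minor: Gb Ab Bbb Cb Db Ebb Fb.
1st scale degree = Gb; scale degree 6 = Ebb.
From Gb to Ebb: 8 semitones over a sixth = minor.

m6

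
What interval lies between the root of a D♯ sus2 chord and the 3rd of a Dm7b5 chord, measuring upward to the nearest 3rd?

The root of D♯ sus2 is D♯; the 3rd of Dm7b5 is F.
3 letter names make it a third; at 2 semitones (a whole step narrower than major) the quality is diminished.

diminished 3rd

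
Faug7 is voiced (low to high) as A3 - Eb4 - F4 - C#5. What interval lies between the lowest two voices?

Those voices are A3 and Eb4.
A up to Eb is 6 semitones, a half step narrower than a perfect fifth, so the interval is diminished.

diminished fifth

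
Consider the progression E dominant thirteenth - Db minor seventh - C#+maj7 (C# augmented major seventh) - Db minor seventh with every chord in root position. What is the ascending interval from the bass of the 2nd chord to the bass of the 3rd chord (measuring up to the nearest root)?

The roots are Db and C#.
Db up to C# is 12 semitones, a half step wider than a major seventh, so the interval is augmented.

augmented seventh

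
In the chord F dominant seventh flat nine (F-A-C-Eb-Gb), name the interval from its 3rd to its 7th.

diminished fifth

That puts A below Eb.
5 letter names make it a fifth; at 6 semitones (a half step narrower than perfect) the quality is diminished.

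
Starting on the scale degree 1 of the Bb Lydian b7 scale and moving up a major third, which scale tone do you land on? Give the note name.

D

The scale is Bb C D E F G Ab.
The scale degree 1 is Bb; a major third above that is D — scale degree 3.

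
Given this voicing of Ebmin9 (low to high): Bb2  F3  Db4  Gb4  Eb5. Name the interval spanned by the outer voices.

perfect 18th

The outer voices are Bb2 and Eb5.
From Bb to Eb is 29 semitones, exactly the perfect 18th.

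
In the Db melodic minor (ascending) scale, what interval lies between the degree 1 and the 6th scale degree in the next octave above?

M13

Db melodic minor: Db Eb Fb Gb Ab Bb C.
That puts Db below Bb.
Counting 13 letters and 21 half steps from Db gives a major thirteenth.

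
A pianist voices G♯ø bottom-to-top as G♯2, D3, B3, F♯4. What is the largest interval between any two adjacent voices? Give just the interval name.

major 6th

Adjacent intervals: G♯2→D3 = diminished fifth; D3→B3 = major sixth; B3→F♯4 = perfect fifth.
The largest is D3 to B3, a major sixth (9 semitones).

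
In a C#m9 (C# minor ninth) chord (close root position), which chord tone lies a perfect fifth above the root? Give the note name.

C# minor ninth is spelled C#–E–G#–B–D#.
The root is C#. A perfect fifth above C# is G#.
G# is the chord's 5th.

G#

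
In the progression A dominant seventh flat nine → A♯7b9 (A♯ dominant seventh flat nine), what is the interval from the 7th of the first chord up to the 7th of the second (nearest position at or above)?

A dominant seventh flat nine has G as its 7th, and A♯7b9 (A♯ dominant seventh flat nine) has G♯ as its 7th.
G up to G♯ is 1 semitone, a half step wider than a perfect unison, so the interval is augmented.

augmented 1st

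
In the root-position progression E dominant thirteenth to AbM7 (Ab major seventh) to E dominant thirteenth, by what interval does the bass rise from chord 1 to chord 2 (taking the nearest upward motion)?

The roots are E and Ab.
From E to Ab: 4 semitones over a fourth = diminished.

diminished fourth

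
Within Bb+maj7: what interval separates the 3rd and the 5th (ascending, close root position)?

Bb augmented major seventh is spelled Bb-D-F#-A.
3rd = D; 5th = F#.
From D to F# is 4 semitones, exactly the major third.

major third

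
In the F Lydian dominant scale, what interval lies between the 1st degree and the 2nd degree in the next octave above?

Spelling the F Lydian dominant scale: F G A B C D Eb.
1st degree = F; 2nd degree (up an octave) = G.
Counting 9 letters and 14 half steps from F gives a major ninth.

major ninth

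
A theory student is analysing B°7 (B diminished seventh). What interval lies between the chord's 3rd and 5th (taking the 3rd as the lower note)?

minor third

Bdim7 (B diminished seventh): B D F A♭.
That puts D below F.
D up to F is 3 semitones, a half step narrower than a major third, so the interval is minor.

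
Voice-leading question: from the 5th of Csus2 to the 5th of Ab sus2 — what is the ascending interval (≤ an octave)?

minor sixth

Csus2 has G as its 5th, and Ab sus2 has Eb as its 5th.
G up to Eb is 8 semitones, a half step narrower than a major sixth, so the interval is minor.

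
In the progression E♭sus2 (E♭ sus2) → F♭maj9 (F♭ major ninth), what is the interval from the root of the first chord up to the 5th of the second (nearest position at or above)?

The root of E♭sus2 (E♭ sus2) is E♭; the 5th of F♭maj9 (F♭ major ninth) is C♭.
From E♭ to C♭: 8 semitones over a sixth = minor.

minor 6th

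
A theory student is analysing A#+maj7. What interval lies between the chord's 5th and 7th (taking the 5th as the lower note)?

The chord tones of A#+maj7 are A#–C##–E##–G##.
That puts E## below G##.
3 letter names make it a third; at 3 semitones (a half step narrower than major) the quality is minor.

minor 3rd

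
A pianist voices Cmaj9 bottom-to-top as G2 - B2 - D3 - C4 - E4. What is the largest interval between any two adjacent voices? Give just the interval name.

Adjacent intervals: G2→B2 = major third; B2→D3 = minor third; D3→C4 = minor seventh; C4→E4 = major third.
The largest is D3 to C4, a minor seventh (10 semitones).

minor seventh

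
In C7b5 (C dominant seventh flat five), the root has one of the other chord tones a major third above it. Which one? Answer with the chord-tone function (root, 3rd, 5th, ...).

The chord tones of C7b5 are C, E, Gb, Bb.
The root is C. A major third above C is E.
E is the chord's 3rd.

3rd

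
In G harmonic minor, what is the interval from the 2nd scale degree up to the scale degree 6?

Spelling G harmonic minor: G A Bb C D Eb F#.
The 2nd scale degree is A and the degree 6 is Eb.
From A to Eb: 6 semitones over a fifth = diminished.

diminished fifth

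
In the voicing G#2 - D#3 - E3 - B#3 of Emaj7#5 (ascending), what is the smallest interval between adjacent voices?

minor 2nd

Adjacent intervals: G#2→D#3 = perfect fifth; D#3→E3 = minor second; E3→B#3 = augmented fifth.
The smallest is D#3 to E3, a minor second (1 semitone).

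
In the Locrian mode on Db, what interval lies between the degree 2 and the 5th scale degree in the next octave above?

perfect 11th

The scale runs Db Ebb Fb Gb Abb Bbb Cb.
Degree 2 = Ebb; scale degree 5 (up an octave) = Abb.
From Ebb to Abb is 17 semitones, exactly the perfect eleventh.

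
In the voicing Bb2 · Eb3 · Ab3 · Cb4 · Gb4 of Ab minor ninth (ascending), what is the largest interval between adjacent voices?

perfect fifth

Adjacent intervals: Bb2→Eb3 = perfect fourth; Eb3→Ab3 = perfect fourth; Ab3→Cb4 = minor third; Cb4→Gb4 = perfect fifth.
The largest is Cb4 to Gb4, a perfect fifth (7 semitones).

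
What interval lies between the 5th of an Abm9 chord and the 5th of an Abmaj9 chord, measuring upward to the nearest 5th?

perfect unison

Abm9 has Eb as its 5th, and Abmaj9 has Eb as its 5th.
Eb up to Eb spans 1 letter names and 0 semitones — a perfect unison.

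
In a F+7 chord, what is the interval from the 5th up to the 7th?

d3

Spelling the chord: F A C♯ E♭.
The 5th is C♯ and the 7th is E♭.
From C♯ to E♭: 2 semitones over a third = diminished.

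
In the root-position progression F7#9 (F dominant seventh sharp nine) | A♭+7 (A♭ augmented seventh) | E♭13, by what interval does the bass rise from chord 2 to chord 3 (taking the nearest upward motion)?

The roots are A♭ and E♭.
From A♭ to E♭ is 7 semitones, exactly the perfect fifth.

P5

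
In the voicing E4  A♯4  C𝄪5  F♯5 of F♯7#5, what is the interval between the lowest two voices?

augmented fourth

Those voices are E4 and A♯4.
4 letter names make it a fourth; at 6 semitones (a half step wider than perfect) the quality is augmented.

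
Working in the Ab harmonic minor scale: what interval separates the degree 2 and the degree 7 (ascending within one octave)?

M6

Ab harmonic minor: Ab Bb Cb Db Eb Fb G.
That puts Bb below G.
Counting 6 letters and 9 half steps from Bb gives a major sixth.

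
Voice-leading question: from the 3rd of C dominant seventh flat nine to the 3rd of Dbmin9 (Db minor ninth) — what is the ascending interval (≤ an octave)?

C dominant seventh flat nine has E as its 3rd, and Dbmin9 (Db minor ninth) has Fb as its 3rd.
From E to Fb: 0 semitones over a second = diminished.

d2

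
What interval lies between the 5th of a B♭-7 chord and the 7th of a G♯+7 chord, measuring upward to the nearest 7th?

A1

B♭-7 has F as its 5th, and G♯+7 has F♯ as its 7th.
F up to F♯ is 1 semitone, a half step wider than a perfect unison, so the interval is augmented.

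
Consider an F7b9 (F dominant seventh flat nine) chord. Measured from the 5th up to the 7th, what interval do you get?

F dominant seventh flat nine: F-A-C-Eb-Gb.
That puts C below Eb.
From C to Eb: 3 semitones over a third = minor.

minor 3rd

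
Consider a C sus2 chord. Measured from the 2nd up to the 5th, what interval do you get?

C sus2: C D G.
So we need the interval from D up to G.
D up to G spans 4 letter names and 5 semitones — a perfect fourth.

perfect fourth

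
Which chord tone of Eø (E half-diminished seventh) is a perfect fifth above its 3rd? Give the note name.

D

E half-diminished seventh is spelled E, G, B♭, D.
The 3rd is G. A perfect fifth above G is D.
D is the chord's 7th.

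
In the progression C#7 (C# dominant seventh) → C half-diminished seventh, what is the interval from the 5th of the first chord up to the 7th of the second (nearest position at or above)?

diminished 3rd

C#7 (C# dominant seventh) has G# as its 5th, and C half-diminished seventh has Bb as its 7th.
From G# to Bb: 2 semitones over a third = diminished.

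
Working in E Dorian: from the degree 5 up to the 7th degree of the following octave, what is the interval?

minor tenth

E dorian: E F# G A B C# D.
So we need the interval from B up to D.
B up to D is 15 semitones, a half step narrower than a major tenth, so the interval is minor.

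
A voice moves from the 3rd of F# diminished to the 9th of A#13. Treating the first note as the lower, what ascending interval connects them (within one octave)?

A2

F# diminished has A as its 3rd, and A#13 has B# as its 9th.
A up to B# is 3 semitones, a half step wider than a major second, so the interval is augmented.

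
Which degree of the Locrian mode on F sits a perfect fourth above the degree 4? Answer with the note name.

The scale is F Gb Ab Bb Cb Db Eb.
The degree 4 is Bb; a perfect fourth above that is Eb — scale degree 7.

Eb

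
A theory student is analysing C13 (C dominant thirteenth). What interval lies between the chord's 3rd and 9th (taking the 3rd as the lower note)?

m7

C13: C E G B♭ D A.
So we need the interval from E up to D.
E up to D is 10 semitones, a half step narrower than a major seventh, so the interval is minor.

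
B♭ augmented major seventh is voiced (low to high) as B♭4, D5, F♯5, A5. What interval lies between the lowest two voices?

Those voices are B♭4 and D5.
From B♭ to D is 4 semitones, exactly the major third.

major third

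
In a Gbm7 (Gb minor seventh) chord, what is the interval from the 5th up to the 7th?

The chord tones of Gb-7 (Gb minor seventh) are Gb–Bbb–Db–Fb.
The 5th is Db and the 7th is Fb.
Db up to Fb is 3 semitones, a half step narrower than a major third, so the interval is minor.

minor third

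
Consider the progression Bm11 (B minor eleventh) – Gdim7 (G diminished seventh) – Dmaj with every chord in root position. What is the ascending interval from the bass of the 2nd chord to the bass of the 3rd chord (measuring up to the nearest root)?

The roots are G and D.
Counting 5 letters and 7 half steps from G gives a perfect fifth.

P5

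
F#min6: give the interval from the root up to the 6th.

The chord tones of F#m6 are F#, A, C#, D#.
That puts F# below D#.
Counting 6 letters and 9 half steps from F# gives a major sixth.

major sixth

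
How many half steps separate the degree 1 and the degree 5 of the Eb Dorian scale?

7

The scale is Eb F Gb Ab Bb C Db.
Eb up to Bb is a perfect fifth — 7 semitones.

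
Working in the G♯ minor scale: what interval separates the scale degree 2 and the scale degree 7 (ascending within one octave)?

G♯ natural minor: G♯ A♯ B C♯ D♯ E F♯.
That puts A♯ below F♯.
6 letter names make it a sixth; at 8 semitones (a half step narrower than major) the quality is minor.

minor sixth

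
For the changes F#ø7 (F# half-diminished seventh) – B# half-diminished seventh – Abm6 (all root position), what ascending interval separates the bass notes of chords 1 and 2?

augmented fourth

The roots are F# and B#.
4 letter names make it a fourth; at 6 semitones (a half step wider than perfect) the quality is augmented.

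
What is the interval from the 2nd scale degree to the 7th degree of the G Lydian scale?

The scale runs G A B C# D E F#.
So we need the interval from A up to F#.
From A to F# is 9 semitones, exactly the major sixth.

major 6th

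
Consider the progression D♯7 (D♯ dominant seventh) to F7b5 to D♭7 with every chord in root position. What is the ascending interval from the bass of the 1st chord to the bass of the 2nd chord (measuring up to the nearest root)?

The roots are D♯ and F.
3 letter names make it a third; at 2 semitones (a whole step narrower than major) the quality is diminished.

d3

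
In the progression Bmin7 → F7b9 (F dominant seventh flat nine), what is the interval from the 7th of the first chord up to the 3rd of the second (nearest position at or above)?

Bmin7 has A as its 7th, and F7b9 (F dominant seventh flat nine) has A as its 3rd.
From A to A is 0 semitones, exactly the perfect unison.

P1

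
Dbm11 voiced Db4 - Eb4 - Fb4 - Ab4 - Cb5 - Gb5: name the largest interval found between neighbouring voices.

Adjacent intervals: Db4→Eb4 = major second; Eb4→Fb4 = minor second; Fb4→Ab4 = major third; Ab4→Cb5 = minor third; Cb5→Gb5 = perfect fifth.
The largest is Cb5 to Gb5, a perfect fifth (7 semitones).

perfect fifth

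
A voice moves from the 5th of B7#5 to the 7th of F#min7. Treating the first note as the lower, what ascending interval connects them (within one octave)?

B7#5 has F## as its 5th, and F#min7 has E as its 7th.
From F## to E: 9 semitones over a seventh = diminished.

diminished seventh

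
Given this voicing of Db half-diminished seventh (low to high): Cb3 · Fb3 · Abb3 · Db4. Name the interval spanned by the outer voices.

major ninth

The outer voices are Cb3 and Db4.
Counting 9 letters and 14 half steps from Cb gives a major ninth.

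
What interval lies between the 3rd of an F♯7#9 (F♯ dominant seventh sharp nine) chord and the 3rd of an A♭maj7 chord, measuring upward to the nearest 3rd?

F♯7#9 (F♯ dominant seventh sharp nine) has A♯ as its 3rd, and A♭maj7 has C as its 3rd.
A♯ up to C is 2 semitones, a whole step narrower than a major third, so the interval is diminished.

diminished 3rd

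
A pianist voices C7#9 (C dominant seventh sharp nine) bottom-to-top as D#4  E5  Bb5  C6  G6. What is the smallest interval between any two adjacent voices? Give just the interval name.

major 2nd

Adjacent intervals: D#4→E5 = minor ninth; E5→Bb5 = diminished fifth; Bb5→C6 = major second; C6→G6 = perfect fifth.
The smallest is Bb5 to C6, a major second (2 semitones).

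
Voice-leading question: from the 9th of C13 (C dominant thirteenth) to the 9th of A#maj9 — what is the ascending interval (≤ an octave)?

A6

The 9th of C13 (C dominant thirteenth) is D; the 9th of A#maj9 is B#.
From D to B#: 10 semitones over a sixth = augmented.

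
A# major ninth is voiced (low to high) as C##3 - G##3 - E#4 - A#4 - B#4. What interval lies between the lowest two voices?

P5

Those voices are C##3 and G##3.
From C## to G## is 7 semitones, exactly the perfect fifth.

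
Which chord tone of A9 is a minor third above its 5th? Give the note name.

G

A9: A, C♯, E, G, B.
The 5th is E. A minor third above E is G.
G is the chord's 7th.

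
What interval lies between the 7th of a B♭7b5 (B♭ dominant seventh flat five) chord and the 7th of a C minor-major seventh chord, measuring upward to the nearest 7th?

B♭7b5 (B♭ dominant seventh flat five) has A♭ as its 7th, and C minor-major seventh has B as its 7th.
A♭ up to B is 3 semitones, a half step wider than a major second, so the interval is augmented.

augmented 2nd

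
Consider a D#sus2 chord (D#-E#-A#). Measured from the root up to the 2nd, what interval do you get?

The root is D# and the 2nd is E#.
From D# to E# is 2 semitones, exactly the major second.

M2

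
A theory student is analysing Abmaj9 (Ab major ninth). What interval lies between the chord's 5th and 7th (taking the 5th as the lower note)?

Abmaj9 (Ab major ninth) is spelled Ab–C–Eb–G–Bb.
The 5th is Eb and the 7th is G.
From Eb to G is 4 semitones, exactly the major third.

M3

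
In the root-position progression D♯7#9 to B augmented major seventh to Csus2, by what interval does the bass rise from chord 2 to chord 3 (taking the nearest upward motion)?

minor second

The roots are B and C.
B up to C is 1 semitone, a half step narrower than a major second, so the interval is minor.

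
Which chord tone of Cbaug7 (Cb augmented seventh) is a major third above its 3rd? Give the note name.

Cb+7 (Cb augmented seventh): Cb-Eb-G-Bbb.
The 3rd is Eb. A major third above Eb is G.
G is the chord's 5th.

G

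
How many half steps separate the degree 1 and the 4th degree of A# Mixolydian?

The scale is A# B# C## D# E# F## G#.
A# up to D# is a perfect fourth — 5 semitones.

5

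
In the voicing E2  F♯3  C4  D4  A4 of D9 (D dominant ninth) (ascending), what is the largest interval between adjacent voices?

major ninth

Adjacent intervals: E2→F♯3 = major ninth; F♯3→C4 = diminished fifth; C4→D4 = major second; D4→A4 = perfect fifth.
The largest is E2 to F♯3, a major ninth (14 semitones).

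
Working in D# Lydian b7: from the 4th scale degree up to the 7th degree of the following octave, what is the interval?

D# lydian dominant: D# E# F## G## A# B# C#.
That puts G## below C#.
From G## to C#: 16 semitones over an eleventh = diminished.

diminished eleventh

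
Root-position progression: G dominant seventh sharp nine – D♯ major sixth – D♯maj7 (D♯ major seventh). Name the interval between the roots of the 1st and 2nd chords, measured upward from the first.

augmented fifth

The roots are G and D♯.
G up to D♯ is 8 semitones, a half step wider than a perfect fifth, so the interval is augmented.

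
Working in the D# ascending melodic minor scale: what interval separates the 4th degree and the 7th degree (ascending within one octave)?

augmented fourth

D# melodic minor: D# E# F# G# A# B# C##.
So we need the interval from G# up to C##.
G# up to C## is 6 semitones, a half step wider than a perfect fourth, so the interval is augmented.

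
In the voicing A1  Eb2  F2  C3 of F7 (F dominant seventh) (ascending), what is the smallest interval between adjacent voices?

Adjacent intervals: A1→Eb2 = diminished fifth; Eb2→F2 = major second; F2→C3 = perfect fifth.
The smallest is Eb2 to F2, a major second (2 semitones).

major second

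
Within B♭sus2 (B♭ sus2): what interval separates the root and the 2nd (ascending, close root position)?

B♭sus2 (B♭ sus2) is spelled B♭, C, F.
That puts B♭ below C.
From B♭ to C is 2 semitones, exactly the major second.

M2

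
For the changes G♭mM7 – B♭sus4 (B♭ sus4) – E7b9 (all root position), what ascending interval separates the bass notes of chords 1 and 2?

major third

The roots are G♭ and B♭.
Counting 3 letters and 4 half steps from G♭ gives a major third.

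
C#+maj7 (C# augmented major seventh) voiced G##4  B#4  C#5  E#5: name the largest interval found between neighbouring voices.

major third

Adjacent intervals: G##4→B#4 = minor third; B#4→C#5 = minor second; C#5→E#5 = major third.
The largest is C#5 to E#5, a major third (4 semitones).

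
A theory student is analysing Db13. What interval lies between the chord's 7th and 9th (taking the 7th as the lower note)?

major 3rd

The chord tones of Db dominant thirteenth are Db, F, Ab, Cb, Eb, Bb.
That puts Cb below Eb.
From Cb to Eb is 4 semitones, exactly the major third.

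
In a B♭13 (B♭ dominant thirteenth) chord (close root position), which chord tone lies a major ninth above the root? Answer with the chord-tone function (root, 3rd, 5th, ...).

9th

B♭ dominant thirteenth is spelled B♭, D, F, A♭, C, G.
The root is B♭. A major ninth above B♭ is C.
C is the chord's 9th.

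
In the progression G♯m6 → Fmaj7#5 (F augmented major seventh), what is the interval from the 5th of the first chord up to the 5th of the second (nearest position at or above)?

The 5th of G♯m6 is D♯; the 5th of Fmaj7#5 (F augmented major seventh) is C♯.
7 letter names make it a seventh; at 10 semitones (a half step narrower than major) the quality is minor.

minor 7th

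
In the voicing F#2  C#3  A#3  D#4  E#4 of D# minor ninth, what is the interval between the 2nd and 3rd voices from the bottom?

major sixth

Those voices are C#3 and A#3.
From C# to A# is 9 semitones, exactly the major sixth.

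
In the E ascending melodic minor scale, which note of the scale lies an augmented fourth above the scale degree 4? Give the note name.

The scale is E F♯ G A B C♯ D♯.
The scale degree 4 is A; an augmented fourth above that is D♯ — scale degree 7.

D#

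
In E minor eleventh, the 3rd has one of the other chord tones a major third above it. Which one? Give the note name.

The chord tones of Em11 (E minor eleventh) are E, G, B, D, F♯, A.
The 3rd is G. A major third above G is B.
B is the chord's 5th.

B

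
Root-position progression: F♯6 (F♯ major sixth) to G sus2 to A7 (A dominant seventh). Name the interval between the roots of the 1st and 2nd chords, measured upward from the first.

m2

The roots are F♯ and G.
From F♯ to G: 1 semitone over a second = minor.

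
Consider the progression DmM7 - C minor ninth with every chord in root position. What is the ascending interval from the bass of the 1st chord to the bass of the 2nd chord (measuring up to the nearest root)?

minor seventh

The roots are D and C.
From D to C: 10 semitones over a seventh = minor.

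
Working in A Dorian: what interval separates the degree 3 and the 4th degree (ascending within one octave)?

The scale runs A B C D E F# G.
That puts C below D.
C up to D spans 2 letter names and 2 semitones — a major second.

major second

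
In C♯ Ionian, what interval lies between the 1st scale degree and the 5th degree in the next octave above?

The scale runs C♯ D♯ E♯ F♯ G♯ A♯ B♯.
So we need the interval from C♯ up to G♯.
Counting 12 letters and 19 half steps from C♯ gives a perfect twelfth.

perfect 12th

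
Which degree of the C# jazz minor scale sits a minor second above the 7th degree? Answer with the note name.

The scale is C# D# E F# G# A# B#.
The 7th degree is B#; a minor second above that is C# — scale degree 1.

C#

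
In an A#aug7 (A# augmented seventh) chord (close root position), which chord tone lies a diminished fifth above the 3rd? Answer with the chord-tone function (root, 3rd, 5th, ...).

Spelling the chord: A#, C##, E##, G#.
The 3rd is C##. A diminished fifth above C## is G#.
G# is the chord's 7th.

7th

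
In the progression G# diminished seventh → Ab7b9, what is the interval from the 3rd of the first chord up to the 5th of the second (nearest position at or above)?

The 3rd of G# diminished seventh is B; the 5th of Ab7b9 is Eb.
B up to Eb is 4 semitones, a half step narrower than a perfect fourth, so the interval is diminished.

diminished fourth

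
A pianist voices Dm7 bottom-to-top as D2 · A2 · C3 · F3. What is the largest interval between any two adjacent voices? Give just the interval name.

perfect 5th

Adjacent intervals: D2→A2 = perfect fifth; A2→C3 = minor third; C3→F3 = perfect fourth.
The largest is D2 to A2, a perfect fifth (7 semitones).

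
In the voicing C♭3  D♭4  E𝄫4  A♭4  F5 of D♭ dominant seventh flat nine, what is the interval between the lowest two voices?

Those voices are C♭3 and D♭4.
C♭ up to D♭ spans 9 letter names and 14 semitones — a major ninth.

major ninth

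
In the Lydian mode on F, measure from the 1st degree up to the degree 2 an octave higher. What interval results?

F lydian: F G A B C D E.
That puts F below G.
From F to G is 14 semitones, exactly the major ninth.

major 9th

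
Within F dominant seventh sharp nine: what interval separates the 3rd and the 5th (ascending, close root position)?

minor 3rd

F7#9 is spelled F-A-C-E♭-G♯.
The 3rd is A and the 5th is C.
3 letter names make it a third; at 3 semitones (a half step narrower than major) the quality is minor.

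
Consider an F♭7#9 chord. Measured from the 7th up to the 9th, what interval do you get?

F♭7#9: F♭-A♭-C♭-E𝄫-G.
That puts E𝄫 below G.
E𝄫 up to G is 5 semitones, a half step wider than a major third, so the interval is augmented.

augmented third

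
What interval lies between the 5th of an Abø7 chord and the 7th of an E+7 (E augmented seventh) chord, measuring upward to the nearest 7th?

The 5th of Abø7 is Ebb; the 7th of E+7 (E augmented seventh) is D.
Ebb up to D is 12 semitones, a half step wider than a major seventh, so the interval is augmented.

augmented 7th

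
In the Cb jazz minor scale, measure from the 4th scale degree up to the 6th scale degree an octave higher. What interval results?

Cb melodic minor: Cb Db Ebb Fb Gb Ab Bb.
The 4th scale degree is Fb and the scale degree 6 (up an octave) is Ab.
Fb up to Ab spans 10 letter names and 16 semitones — a major tenth.

major tenth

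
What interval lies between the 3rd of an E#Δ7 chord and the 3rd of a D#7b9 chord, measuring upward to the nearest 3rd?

The 3rd of E#Δ7 is G##; the 3rd of D#7b9 is F##.
From G## to F##: 10 semitones over a seventh = minor.

m7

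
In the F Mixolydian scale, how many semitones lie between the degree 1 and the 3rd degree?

The scale is F G A Bb C D Eb.
F up to A is a major third — 4 semitones.

4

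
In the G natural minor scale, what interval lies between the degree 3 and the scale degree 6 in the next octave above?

perfect 11th

The scale runs G A B♭ C D E♭ F.
That puts B♭ below E♭.
Counting 11 letters and 17 half steps from B♭ gives a perfect eleventh.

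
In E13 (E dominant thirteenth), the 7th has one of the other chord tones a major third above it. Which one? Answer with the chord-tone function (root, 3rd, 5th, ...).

9th

Spelling the chord: E G# B D F# C#.
The 7th is D. A major third above D is F#.
F# is the chord's 9th.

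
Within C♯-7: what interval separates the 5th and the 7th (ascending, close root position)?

minor third

The chord tones of C♯-7 are C♯-E-G♯-B.
That puts G♯ below B.
G♯ up to B is 3 semitones, a half step narrower than a major third, so the interval is minor.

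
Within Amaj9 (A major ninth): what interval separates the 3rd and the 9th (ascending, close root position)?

m7

Amaj9: A–C#–E–G#–B.
3rd = C#; 9th = B.
7 letter names make it a seventh; at 10 semitones (a half step narrower than major) the quality is minor.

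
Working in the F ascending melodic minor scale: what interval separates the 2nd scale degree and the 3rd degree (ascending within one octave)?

minor second

Spelling the F ascending melodic minor scale: F G A♭ B♭ C D E.
So we need the interval from G up to A♭.
G up to A♭ is 1 semitone, a half step narrower than a major second, so the interval is minor.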